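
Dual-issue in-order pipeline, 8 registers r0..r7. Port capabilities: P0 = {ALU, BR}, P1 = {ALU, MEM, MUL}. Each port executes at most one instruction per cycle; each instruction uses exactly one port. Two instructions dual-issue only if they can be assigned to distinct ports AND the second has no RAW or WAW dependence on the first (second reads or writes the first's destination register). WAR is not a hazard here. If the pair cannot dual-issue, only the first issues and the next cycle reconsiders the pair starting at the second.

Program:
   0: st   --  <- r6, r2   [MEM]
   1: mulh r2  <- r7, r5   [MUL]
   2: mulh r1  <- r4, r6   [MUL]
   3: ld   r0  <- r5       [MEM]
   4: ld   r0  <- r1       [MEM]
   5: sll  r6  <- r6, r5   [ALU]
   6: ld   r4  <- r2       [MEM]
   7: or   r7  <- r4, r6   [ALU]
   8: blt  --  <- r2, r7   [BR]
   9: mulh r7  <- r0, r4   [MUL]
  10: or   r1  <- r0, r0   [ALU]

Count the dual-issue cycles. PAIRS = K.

  cy0 -> i0 (st.MEM) no-port MEM/MUL
  cy1 -> i1 (mulh.MUL) no-port MUL/MUL
  cy2 -> i2 (mulh.MUL) no-port MUL/MEM
  cy3 -> i3 (ld.MEM) no-port MEM/MEM
  cy4 -> i4+i5 (ld.MEM/sll.ALU) dual
  cy5 -> i6 (ld.MEM) RAW r4
  cy6 -> i7 (or.ALU) RAW r7
  cy7 -> i8+i9 (blt.BR/mulh.MUL) dual
  cy8 -> i10 (or.ALU) tail

PAIRS = 2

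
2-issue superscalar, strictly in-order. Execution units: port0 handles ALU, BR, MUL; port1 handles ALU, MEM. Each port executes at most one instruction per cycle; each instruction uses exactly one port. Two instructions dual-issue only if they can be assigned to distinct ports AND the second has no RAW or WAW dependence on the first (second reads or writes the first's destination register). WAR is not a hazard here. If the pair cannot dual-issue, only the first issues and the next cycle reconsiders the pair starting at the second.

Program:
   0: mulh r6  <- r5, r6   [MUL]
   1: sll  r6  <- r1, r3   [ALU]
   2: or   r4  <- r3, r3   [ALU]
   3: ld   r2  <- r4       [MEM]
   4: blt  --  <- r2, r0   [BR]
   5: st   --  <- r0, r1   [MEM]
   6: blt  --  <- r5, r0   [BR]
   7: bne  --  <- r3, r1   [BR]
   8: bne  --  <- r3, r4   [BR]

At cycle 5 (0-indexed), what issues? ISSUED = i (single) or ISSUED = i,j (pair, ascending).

ISSUED = 7

0. mulh @i0  | WAW r6
1. sll/or @i1+i2  | 2-wide
2. ld @i3  | RAW r2
3. blt/st @i4+i5  | 2-wide
4. blt @i6  | no-port BR/BR
5. bne @i7  | no-port BR/BR
6. bne @i8  | tail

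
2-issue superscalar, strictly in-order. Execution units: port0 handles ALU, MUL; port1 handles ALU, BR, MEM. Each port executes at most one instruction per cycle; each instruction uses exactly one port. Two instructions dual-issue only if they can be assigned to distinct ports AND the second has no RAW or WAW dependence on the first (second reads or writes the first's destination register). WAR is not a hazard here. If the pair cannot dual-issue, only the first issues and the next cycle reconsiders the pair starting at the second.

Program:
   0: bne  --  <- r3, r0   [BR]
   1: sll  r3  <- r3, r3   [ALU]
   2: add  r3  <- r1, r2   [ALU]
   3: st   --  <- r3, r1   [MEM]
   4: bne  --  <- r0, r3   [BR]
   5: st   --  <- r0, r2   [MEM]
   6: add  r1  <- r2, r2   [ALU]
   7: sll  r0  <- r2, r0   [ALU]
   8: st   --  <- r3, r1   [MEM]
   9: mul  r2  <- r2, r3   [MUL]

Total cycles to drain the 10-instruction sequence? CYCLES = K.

#0 head=0: bne.BR;sll.ALU i0,i1 2-wide
#1 head=2: add.ALU i2 RAW r3
#2 head=3: st.MEM i3 no-port MEM/BR
#3 head=4: bne.BR i4 no-port BR/MEM
#4 head=5: st.MEM;add.ALU i5,i6 2-wide
#5 head=7: sll.ALU;st.MEM i7,i8 2-wide
#6 head=9: mul.MUL i9 tail

CYCLES = 7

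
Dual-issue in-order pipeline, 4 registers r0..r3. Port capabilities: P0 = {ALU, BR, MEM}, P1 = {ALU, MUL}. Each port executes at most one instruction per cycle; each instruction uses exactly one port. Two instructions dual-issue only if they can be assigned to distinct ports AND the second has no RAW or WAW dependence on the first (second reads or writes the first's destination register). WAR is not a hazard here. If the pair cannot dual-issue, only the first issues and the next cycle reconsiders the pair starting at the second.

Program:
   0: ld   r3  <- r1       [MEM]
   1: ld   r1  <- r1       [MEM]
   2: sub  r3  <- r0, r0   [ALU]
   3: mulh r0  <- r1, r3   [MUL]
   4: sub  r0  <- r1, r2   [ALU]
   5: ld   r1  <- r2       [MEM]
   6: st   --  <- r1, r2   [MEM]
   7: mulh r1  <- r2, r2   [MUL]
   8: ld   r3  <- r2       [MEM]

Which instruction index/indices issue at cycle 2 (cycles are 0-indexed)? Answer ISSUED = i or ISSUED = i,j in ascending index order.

ISSUED = 3

0. ld.MEM @i0  | no-port MEM/MEM
1. ld.MEM+sub.ALU @i1&i2  | 2-wide
2. mulh.MUL @i3  | WAW r0
3. sub.ALU+ld.MEM @i4&i5  | 2-wide
4. st.MEM+mulh.MUL @i6&i7  | 2-wide
5. ld.MEM @i8  | tail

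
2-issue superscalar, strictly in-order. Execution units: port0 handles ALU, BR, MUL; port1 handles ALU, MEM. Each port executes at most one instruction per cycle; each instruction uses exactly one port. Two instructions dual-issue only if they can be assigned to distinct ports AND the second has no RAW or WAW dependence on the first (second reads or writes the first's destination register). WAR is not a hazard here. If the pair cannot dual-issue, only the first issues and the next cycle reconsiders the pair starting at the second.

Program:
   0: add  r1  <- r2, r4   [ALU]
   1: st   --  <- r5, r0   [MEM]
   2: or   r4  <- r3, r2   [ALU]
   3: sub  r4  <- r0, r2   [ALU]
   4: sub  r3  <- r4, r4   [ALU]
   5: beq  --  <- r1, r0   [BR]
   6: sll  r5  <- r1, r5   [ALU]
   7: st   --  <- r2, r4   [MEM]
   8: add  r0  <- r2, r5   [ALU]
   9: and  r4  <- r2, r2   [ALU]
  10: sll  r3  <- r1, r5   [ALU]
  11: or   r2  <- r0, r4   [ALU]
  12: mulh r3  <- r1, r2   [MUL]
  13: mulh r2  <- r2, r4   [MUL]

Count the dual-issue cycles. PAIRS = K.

PAIRS = 5

c0: i0&i1 add.ALU/st.MEM  2-wide
c1: i2 or.ALU  WAW r4
c2: i3 sub.ALU  RAW r4
c3: i4&i5 sub.ALU/beq.BR  2-wide
c4: i6&i7 sll.ALU/st.MEM  2-wide
c5: i8&i9 add.ALU/and.ALU  2-wide
c6: i10&i11 sll.ALU/or.ALU  2-wide
c7: i12 mulh.MUL  no-port MUL/MUL
c8: i13 mulh.MUL  tail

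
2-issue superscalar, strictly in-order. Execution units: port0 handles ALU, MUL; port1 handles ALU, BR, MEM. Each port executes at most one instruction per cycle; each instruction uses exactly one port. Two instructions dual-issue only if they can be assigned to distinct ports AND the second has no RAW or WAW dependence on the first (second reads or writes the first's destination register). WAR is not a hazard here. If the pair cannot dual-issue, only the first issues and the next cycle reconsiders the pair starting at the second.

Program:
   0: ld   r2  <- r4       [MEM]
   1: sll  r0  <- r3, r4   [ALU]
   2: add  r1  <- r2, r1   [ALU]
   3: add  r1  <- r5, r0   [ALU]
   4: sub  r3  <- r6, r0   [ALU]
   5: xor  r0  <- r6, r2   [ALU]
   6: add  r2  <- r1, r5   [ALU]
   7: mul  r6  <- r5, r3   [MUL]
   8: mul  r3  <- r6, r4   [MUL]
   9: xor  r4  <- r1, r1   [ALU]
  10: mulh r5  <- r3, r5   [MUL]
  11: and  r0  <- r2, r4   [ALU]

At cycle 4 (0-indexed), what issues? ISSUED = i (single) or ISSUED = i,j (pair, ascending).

t=0 i0,i1:ld.MEM+sll.ALU ; pair
t=1 i2:add.ALU ; WAW r1
t=2 i3,i4:add.ALU+sub.ALU ; pair
t=3 i5,i6:xor.ALU+add.ALU ; pair
t=4 i7:mul.MUL ; no-port MUL/MUL
t=5 i8,i9:mul.MUL+xor.ALU ; pair
t=6 i10,i11:mulh.MUL+and.ALU ; pair

ISSUED = 7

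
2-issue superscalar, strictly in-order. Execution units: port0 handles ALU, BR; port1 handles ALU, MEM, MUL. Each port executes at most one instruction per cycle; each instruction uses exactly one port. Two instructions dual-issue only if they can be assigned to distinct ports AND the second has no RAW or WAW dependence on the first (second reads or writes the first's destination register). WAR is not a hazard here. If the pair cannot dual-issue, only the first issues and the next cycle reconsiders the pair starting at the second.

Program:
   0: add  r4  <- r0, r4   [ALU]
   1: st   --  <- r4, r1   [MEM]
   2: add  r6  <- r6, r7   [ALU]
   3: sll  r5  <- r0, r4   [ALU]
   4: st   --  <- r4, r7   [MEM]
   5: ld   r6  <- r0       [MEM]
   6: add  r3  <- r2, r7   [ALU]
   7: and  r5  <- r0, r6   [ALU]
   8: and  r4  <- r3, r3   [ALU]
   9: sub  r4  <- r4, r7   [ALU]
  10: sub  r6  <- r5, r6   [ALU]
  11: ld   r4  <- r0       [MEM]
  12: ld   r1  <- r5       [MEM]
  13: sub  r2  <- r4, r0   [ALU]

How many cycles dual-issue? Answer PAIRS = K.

PAIRS = 6

[0] i0  add.ALU  -- RAW r4
[1] i1/i2  st.MEM+add.ALU  -- 2-wide
[2] i3/i4  sll.ALU+st.MEM  -- 2-wide
[3] i5/i6  ld.MEM+add.ALU  -- 2-wide
[4] i7/i8  and.ALU+and.ALU  -- 2-wide
[5] i9/i10  sub.ALU+sub.ALU  -- 2-wide
[6] i11  ld.MEM  -- no-port MEM/MEM
[7] i12/i13  ld.MEM+sub.ALU  -- 2-wide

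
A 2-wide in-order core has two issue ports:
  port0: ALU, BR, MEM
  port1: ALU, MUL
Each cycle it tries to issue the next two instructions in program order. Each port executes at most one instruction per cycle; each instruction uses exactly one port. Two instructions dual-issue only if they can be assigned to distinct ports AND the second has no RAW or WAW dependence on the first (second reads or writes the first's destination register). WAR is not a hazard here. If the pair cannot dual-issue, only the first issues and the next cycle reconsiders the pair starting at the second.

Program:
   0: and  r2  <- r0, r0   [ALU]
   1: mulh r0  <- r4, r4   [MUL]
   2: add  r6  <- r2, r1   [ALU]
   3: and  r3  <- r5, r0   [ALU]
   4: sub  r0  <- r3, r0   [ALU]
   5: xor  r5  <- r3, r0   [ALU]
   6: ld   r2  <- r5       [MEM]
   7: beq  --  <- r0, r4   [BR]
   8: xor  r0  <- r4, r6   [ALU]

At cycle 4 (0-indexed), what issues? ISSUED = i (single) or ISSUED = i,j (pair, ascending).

  cy0 -> i0+i1 (and+mulh) dual
  cy1 -> i2+i3 (add+and) dual
  cy2 -> i4 (sub) RAW r0
  cy3 -> i5 (xor) RAW r5
  cy4 -> i6 (ld) no-port MEM/BR
  cy5 -> i7+i8 (beq+xor) dual

ISSUED = 6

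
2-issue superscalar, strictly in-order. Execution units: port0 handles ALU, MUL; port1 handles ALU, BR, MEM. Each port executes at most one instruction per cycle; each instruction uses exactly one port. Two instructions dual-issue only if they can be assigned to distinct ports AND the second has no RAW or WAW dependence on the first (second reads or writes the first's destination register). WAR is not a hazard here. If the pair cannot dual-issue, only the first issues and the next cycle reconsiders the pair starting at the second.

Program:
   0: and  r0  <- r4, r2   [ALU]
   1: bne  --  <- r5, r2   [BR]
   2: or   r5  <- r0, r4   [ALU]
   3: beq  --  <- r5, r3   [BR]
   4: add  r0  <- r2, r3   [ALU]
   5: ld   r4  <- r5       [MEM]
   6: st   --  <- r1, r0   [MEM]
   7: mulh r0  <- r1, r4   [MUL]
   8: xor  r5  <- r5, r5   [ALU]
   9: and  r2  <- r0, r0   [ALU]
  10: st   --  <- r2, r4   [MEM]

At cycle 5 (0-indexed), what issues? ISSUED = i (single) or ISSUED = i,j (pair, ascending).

t=0 i0+i1:and.ALU;bne.BR ; pair
t=1 i2:or.ALU ; RAW r5
t=2 i3+i4:beq.BR;add.ALU ; pair
t=3 i5:ld.MEM ; no-port MEM/MEM
t=4 i6+i7:st.MEM;mulh.MUL ; pair
t=5 i8+i9:xor.ALU;and.ALU ; pair
t=6 i10:st.MEM ; tail

ISSUED = 8,9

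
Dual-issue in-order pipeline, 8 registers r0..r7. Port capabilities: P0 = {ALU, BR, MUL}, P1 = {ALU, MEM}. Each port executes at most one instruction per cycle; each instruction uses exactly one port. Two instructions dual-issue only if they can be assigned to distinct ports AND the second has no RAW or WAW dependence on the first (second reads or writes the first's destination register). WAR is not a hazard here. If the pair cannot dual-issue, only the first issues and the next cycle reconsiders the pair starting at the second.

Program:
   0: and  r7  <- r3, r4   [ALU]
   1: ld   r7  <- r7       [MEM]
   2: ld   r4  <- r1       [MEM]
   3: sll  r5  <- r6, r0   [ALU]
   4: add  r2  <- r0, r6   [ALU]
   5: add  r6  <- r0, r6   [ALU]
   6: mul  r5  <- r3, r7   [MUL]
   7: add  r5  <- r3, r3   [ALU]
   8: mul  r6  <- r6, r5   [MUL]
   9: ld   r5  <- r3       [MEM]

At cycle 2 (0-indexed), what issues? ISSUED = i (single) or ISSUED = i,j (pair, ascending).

ISSUED = 2,3

  cy0 -> i0 (and) RAW+WAW r7
  cy1 -> i1 (ld) no-port MEM/MEM
  cy2 -> i2/i3 (ld/sll) dual
  cy3 -> i4/i5 (add/add) dual
  cy4 -> i6 (mul) WAW r5
  cy5 -> i7 (add) RAW r5
  cy6 -> i8/i9 (mul/ld) dual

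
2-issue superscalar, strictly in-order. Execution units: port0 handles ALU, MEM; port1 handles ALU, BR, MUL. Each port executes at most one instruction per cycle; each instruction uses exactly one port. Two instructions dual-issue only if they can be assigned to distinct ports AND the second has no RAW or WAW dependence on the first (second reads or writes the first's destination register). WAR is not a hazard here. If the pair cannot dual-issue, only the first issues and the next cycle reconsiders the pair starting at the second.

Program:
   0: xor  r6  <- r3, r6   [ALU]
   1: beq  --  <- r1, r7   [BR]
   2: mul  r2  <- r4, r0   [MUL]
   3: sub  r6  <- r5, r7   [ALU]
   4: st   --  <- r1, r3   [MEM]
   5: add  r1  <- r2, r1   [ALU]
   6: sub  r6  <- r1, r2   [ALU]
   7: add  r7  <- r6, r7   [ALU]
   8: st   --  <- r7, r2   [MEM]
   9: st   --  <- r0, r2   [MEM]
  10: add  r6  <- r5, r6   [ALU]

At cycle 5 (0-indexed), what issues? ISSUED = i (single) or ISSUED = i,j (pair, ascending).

ISSUED = 8

[0] i0+i1  xor.ALU+beq.BR  -- dual
[1] i2+i3  mul.MUL+sub.ALU  -- dual
[2] i4+i5  st.MEM+add.ALU  -- dual
[3] i6  sub.ALU  -- RAW r6
[4] i7  add.ALU  -- RAW r7
[5] i8  st.MEM  -- no-port MEM/MEM
[6] i9+i10  st.MEM+add.ALU  -- dual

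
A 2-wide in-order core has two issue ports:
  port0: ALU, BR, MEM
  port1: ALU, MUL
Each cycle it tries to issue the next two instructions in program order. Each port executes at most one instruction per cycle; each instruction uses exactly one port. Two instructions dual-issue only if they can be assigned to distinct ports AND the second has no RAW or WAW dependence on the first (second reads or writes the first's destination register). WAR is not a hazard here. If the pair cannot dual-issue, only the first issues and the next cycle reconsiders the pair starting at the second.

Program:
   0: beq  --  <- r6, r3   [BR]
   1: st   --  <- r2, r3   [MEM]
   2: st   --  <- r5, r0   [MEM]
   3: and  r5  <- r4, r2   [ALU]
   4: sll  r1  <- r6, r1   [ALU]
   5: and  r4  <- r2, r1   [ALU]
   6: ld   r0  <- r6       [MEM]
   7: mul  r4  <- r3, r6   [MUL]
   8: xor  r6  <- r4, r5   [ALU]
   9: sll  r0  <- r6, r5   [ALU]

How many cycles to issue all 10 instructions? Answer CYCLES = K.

CYCLES = 8

#0 head=0: beq.BR i0 no-port BR/MEM
#1 head=1: st.MEM i1 no-port MEM/MEM
#2 head=2: st.MEM and.ALU i2+i3 pair
#3 head=4: sll.ALU i4 RAW r1
#4 head=5: and.ALU ld.MEM i5+i6 pair
#5 head=7: mul.MUL i7 RAW r4
#6 head=8: xor.ALU i8 RAW r6
#7 head=9: sll.ALU i9 tail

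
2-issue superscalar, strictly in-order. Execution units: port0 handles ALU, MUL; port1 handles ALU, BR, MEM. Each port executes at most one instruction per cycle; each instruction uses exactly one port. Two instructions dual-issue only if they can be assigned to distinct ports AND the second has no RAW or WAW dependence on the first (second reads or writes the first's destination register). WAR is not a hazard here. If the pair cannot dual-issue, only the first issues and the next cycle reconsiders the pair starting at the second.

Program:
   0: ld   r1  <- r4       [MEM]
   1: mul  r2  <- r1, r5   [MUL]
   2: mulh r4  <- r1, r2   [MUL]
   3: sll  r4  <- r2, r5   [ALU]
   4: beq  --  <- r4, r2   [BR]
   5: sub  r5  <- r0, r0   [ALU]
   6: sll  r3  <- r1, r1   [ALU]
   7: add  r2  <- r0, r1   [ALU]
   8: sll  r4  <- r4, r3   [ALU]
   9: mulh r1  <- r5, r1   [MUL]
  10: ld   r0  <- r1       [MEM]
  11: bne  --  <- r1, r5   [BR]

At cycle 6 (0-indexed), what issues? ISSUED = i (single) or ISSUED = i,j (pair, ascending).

ISSUED = 8,9

c0: i0 ld  RAW r1
c1: i1 mul  no-port MUL/MUL
c2: i2 mulh  WAW r4
c3: i3 sll  RAW r4
c4: i4+i5 beq;sub  2-wide
c5: i6+i7 sll;add  2-wide
c6: i8+i9 sll;mulh  2-wide
c7: i10 ld  no-port MEM/BR
c8: i11 bne  tail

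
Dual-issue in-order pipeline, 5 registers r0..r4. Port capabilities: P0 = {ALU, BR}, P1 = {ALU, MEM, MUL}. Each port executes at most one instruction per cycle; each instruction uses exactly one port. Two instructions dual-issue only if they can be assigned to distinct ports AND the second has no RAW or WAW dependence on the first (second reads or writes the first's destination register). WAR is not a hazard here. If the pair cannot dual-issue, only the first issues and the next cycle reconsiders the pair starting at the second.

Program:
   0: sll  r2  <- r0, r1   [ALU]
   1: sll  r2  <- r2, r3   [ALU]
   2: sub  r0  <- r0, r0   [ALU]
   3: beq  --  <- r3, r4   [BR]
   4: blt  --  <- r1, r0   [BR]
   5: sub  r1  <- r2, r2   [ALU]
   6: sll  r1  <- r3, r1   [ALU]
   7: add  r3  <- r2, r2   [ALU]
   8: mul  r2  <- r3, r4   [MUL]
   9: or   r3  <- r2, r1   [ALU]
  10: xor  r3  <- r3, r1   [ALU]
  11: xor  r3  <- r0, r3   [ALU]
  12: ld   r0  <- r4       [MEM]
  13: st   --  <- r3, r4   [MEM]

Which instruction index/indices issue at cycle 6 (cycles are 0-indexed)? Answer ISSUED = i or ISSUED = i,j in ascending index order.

ISSUED = 9

[0] i0  sll  -- RAW+WAW r2
[1] i1+i2  sll sub  -- dual
[2] i3  beq  -- no-port BR/BR
[3] i4+i5  blt sub  -- dual
[4] i6+i7  sll add  -- dual
[5] i8  mul  -- RAW r2
[6] i9  or  -- RAW+WAW r3
[7] i10  xor  -- RAW+WAW r3
[8] i11+i12  xor ld  -- dual
[9] i13  st  -- tail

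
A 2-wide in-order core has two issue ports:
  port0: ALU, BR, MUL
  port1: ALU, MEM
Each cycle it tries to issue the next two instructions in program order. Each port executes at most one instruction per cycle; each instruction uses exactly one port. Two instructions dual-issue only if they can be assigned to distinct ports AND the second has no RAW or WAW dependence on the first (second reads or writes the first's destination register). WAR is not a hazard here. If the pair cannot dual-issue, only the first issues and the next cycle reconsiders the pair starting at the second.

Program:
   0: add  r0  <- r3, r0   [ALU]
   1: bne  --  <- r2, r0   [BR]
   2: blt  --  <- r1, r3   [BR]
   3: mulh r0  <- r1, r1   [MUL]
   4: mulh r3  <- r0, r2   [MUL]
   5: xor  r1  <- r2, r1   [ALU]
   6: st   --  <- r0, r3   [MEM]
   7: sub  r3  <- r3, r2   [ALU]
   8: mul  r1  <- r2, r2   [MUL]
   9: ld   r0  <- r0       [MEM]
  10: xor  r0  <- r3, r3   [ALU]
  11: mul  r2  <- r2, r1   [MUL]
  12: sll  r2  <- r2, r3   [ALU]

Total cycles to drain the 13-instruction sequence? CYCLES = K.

CYCLES = 9

  cy0 -> i0 (add) RAW r0
  cy1 -> i1 (bne) no-port BR/BR
  cy2 -> i2 (blt) no-port BR/MUL
  cy3 -> i3 (mulh) no-port MUL/MUL
  cy4 -> i4&i5 (mulh/xor) dual
  cy5 -> i6&i7 (st/sub) dual
  cy6 -> i8&i9 (mul/ld) dual
  cy7 -> i10&i11 (xor/mul) dual
  cy8 -> i12 (sll) tail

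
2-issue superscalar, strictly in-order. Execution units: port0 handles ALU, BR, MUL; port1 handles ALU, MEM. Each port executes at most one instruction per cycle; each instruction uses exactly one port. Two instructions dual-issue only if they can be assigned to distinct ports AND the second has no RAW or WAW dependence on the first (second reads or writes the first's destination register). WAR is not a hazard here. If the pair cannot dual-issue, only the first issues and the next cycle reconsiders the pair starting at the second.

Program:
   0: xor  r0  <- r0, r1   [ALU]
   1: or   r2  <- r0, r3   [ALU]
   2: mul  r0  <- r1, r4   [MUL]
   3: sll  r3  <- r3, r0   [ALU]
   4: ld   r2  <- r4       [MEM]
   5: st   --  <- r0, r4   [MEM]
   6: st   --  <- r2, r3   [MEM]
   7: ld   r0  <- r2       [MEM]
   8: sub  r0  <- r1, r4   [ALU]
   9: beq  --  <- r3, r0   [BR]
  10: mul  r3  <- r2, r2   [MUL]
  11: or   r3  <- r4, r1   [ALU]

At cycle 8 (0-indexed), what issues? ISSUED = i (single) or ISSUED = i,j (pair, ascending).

  cy0 -> i0 (xor.ALU) RAW r0
  cy1 -> i1/i2 (or.ALU/mul.MUL) pair
  cy2 -> i3/i4 (sll.ALU/ld.MEM) pair
  cy3 -> i5 (st.MEM) no-port MEM/MEM
  cy4 -> i6 (st.MEM) no-port MEM/MEM
  cy5 -> i7 (ld.MEM) WAW r0
  cy6 -> i8 (sub.ALU) RAW r0
  cy7 -> i9 (beq.BR) no-port BR/MUL
  cy8 -> i10 (mul.MUL) WAW r3
  cy9 -> i11 (or.ALU) tail

ISSUED = 10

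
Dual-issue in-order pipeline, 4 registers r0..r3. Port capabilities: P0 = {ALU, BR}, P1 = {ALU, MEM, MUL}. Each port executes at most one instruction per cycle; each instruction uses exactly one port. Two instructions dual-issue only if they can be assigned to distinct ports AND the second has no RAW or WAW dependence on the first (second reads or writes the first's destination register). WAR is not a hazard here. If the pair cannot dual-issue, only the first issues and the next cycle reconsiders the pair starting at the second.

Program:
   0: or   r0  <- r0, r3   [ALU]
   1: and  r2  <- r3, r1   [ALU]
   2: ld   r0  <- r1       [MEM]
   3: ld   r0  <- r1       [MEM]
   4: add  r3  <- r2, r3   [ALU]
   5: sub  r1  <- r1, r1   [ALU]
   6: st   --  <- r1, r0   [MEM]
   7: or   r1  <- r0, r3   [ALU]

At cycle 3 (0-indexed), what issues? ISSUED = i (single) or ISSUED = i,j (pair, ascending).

ISSUED = 5

c0: i0&i1 or/and  dual
c1: i2 ld  no-port MEM/MEM
c2: i3&i4 ld/add  dual
c3: i5 sub  RAW r1
c4: i6&i7 st/or  dual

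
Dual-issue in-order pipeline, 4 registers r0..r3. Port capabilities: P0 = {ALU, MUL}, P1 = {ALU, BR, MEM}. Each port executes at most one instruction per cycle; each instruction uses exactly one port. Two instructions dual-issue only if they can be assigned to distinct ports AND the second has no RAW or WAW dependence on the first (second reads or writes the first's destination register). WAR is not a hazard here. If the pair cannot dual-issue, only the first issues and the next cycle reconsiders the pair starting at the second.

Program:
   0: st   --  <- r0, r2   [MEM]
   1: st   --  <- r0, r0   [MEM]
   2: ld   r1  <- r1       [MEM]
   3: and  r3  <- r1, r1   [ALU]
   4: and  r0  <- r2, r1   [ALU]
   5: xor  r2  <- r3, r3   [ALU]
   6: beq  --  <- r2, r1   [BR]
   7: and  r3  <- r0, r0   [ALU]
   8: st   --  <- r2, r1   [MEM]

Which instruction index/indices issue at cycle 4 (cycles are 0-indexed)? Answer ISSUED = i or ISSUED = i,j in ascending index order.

ISSUED = 5

  cy0 -> i0 (st) no-port MEM/MEM
  cy1 -> i1 (st) no-port MEM/MEM
  cy2 -> i2 (ld) RAW r1
  cy3 -> i3+i4 (and;and) pair
  cy4 -> i5 (xor) RAW r2
  cy5 -> i6+i7 (beq;and) pair
  cy6 -> i8 (st) tail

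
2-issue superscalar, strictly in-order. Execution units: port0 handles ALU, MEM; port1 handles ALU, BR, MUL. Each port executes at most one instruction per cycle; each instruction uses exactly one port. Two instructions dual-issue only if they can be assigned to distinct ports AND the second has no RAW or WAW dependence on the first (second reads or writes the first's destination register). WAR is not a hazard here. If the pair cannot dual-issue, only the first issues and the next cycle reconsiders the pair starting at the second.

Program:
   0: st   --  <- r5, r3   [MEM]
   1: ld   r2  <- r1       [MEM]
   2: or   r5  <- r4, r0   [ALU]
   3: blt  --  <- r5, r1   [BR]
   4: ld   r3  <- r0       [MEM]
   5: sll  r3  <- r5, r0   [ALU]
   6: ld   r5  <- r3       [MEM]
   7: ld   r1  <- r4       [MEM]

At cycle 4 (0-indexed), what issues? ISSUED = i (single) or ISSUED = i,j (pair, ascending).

ISSUED = 6

[0] i0  st.MEM  -- no-port MEM/MEM
[1] i1+i2  ld.MEM or.ALU  -- 2-wide
[2] i3+i4  blt.BR ld.MEM  -- 2-wide
[3] i5  sll.ALU  -- RAW r3
[4] i6  ld.MEM  -- no-port MEM/MEM
[5] i7  ld.MEM  -- tail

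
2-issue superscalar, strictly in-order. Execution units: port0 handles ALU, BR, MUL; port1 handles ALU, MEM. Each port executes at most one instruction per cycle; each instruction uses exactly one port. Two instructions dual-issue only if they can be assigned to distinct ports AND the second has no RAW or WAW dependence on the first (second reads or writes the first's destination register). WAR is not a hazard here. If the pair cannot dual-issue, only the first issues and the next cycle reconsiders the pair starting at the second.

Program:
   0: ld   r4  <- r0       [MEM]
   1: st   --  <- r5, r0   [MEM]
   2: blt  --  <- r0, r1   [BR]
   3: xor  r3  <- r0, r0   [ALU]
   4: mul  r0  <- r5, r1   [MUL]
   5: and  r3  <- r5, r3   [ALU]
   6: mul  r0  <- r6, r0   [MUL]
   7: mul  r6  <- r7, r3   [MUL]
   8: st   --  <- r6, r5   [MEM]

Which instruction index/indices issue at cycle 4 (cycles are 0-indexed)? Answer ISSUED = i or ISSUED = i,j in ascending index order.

[0] i0  ld.MEM  -- no-port MEM/MEM
[1] i1+i2  st.MEM/blt.BR  -- pair
[2] i3+i4  xor.ALU/mul.MUL  -- pair
[3] i5+i6  and.ALU/mul.MUL  -- pair
[4] i7  mul.MUL  -- RAW r6
[5] i8  st.MEM  -- tail

ISSUED = 7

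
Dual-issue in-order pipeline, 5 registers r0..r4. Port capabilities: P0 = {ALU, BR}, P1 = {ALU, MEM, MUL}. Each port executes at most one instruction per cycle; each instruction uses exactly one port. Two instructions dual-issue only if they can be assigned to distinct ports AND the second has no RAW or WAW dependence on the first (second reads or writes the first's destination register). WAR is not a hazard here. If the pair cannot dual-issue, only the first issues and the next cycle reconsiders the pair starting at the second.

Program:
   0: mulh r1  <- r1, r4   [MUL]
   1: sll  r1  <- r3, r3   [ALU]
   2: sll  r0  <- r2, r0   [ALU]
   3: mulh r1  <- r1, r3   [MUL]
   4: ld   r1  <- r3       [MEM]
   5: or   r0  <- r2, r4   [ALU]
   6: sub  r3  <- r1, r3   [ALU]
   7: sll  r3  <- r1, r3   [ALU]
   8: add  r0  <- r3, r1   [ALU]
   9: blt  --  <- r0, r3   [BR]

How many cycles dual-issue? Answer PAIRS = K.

[0] i0  mulh  -- WAW r1
[1] i1,i2  sll;sll  -- dual
[2] i3  mulh  -- no-port MUL/MEM
[3] i4,i5  ld;or  -- dual
[4] i6  sub  -- RAW+WAW r3
[5] i7  sll  -- RAW r3
[6] i8  add  -- RAW r0
[7] i9  blt  -- tail

PAIRS = 2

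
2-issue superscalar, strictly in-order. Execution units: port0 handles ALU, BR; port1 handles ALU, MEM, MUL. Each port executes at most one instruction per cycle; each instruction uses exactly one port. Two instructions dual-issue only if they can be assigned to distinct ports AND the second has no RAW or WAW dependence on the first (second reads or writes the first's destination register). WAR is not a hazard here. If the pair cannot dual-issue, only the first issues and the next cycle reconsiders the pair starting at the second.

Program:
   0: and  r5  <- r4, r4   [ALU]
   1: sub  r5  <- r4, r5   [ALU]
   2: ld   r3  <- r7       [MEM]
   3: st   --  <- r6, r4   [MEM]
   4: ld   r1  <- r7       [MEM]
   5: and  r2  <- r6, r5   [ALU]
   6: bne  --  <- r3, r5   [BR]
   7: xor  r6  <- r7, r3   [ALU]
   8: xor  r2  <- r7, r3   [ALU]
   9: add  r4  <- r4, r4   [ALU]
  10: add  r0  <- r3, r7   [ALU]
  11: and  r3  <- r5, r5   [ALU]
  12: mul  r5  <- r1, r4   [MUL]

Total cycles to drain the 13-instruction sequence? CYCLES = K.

CYCLES = 8

#0 head=0: and.ALU i0 RAW+WAW r5
#1 head=1: sub.ALU;ld.MEM i1/i2 dual
#2 head=3: st.MEM i3 no-port MEM/MEM
#3 head=4: ld.MEM;and.ALU i4/i5 dual
#4 head=6: bne.BR;xor.ALU i6/i7 dual
#5 head=8: xor.ALU;add.ALU i8/i9 dual
#6 head=10: add.ALU;and.ALU i10/i11 dual
#7 head=12: mul.MUL i12 tail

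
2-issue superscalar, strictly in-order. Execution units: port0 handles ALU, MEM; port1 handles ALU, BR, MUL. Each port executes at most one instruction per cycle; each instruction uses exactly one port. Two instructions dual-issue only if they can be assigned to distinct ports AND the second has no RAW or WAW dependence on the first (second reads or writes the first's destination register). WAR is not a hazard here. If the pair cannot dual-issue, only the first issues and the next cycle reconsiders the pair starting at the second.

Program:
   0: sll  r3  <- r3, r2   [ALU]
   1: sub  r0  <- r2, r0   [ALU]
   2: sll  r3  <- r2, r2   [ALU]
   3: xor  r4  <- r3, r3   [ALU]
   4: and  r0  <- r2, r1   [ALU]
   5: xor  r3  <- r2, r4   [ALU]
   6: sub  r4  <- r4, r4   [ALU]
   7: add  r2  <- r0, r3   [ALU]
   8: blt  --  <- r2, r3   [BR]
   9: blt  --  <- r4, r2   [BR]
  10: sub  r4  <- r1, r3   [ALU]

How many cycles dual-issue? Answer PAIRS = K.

#0 head=0: sll.ALU+sub.ALU i0/i1 2-wide
#1 head=2: sll.ALU i2 RAW r3
#2 head=3: xor.ALU+and.ALU i3/i4 2-wide
#3 head=5: xor.ALU+sub.ALU i5/i6 2-wide
#4 head=7: add.ALU i7 RAW r2
#5 head=8: blt.BR i8 no-port BR/BR
#6 head=9: blt.BR+sub.ALU i9/i10 2-wide

PAIRS = 4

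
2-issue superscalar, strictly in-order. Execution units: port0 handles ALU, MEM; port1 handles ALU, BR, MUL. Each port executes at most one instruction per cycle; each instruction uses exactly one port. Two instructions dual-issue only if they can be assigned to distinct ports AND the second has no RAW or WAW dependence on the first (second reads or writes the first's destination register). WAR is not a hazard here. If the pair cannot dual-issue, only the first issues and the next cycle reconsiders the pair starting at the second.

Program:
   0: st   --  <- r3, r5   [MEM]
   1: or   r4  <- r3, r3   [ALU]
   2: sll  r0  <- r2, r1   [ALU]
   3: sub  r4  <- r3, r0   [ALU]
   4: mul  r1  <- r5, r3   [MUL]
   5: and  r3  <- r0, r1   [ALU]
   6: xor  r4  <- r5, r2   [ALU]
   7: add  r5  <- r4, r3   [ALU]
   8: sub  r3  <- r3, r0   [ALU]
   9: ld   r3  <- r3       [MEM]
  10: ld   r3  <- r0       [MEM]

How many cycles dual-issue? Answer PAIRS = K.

[0] i0/i1  st or  -- dual
[1] i2  sll  -- RAW r0
[2] i3/i4  sub mul  -- dual
[3] i5/i6  and xor  -- dual
[4] i7/i8  add sub  -- dual
[5] i9  ld  -- no-port MEM/MEM
[6] i10  ld  -- tail

PAIRS = 4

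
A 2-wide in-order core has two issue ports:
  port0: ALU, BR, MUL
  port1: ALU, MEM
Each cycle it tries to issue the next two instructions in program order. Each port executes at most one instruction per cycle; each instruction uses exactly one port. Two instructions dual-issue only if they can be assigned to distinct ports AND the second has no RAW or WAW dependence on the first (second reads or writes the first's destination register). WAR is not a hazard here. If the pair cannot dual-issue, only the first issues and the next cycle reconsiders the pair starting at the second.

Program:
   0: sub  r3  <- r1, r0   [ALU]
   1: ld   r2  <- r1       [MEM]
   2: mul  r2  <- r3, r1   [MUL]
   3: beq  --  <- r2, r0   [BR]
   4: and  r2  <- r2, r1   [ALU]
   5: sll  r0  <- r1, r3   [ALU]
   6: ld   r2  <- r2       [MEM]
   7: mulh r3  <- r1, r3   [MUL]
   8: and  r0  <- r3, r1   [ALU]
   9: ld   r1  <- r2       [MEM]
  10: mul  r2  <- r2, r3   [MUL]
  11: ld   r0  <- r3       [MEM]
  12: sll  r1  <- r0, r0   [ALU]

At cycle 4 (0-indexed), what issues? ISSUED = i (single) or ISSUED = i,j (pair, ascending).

0. sub.ALU/ld.MEM @i0,i1  | pair
1. mul.MUL @i2  | no-port MUL/BR
2. beq.BR/and.ALU @i3,i4  | pair
3. sll.ALU/ld.MEM @i5,i6  | pair
4. mulh.MUL @i7  | RAW r3
5. and.ALU/ld.MEM @i8,i9  | pair
6. mul.MUL/ld.MEM @i10,i11  | pair
7. sll.ALU @i12  | tail

ISSUED = 7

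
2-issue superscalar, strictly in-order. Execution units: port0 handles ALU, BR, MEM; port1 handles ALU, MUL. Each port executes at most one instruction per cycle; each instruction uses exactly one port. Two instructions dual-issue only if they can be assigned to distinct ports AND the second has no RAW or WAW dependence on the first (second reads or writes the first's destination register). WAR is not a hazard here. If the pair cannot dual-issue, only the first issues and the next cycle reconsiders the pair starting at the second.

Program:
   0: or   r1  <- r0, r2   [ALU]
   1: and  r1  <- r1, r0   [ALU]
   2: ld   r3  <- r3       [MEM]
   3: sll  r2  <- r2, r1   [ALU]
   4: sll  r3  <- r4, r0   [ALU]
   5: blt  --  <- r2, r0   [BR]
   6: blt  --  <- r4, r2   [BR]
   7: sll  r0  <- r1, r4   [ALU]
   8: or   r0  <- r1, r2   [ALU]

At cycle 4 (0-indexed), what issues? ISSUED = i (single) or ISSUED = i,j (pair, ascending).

0. or.ALU @i0  | RAW+WAW r1
1. and.ALU/ld.MEM @i1/i2  | pair
2. sll.ALU/sll.ALU @i3/i4  | pair
3. blt.BR @i5  | no-port BR/BR
4. blt.BR/sll.ALU @i6/i7  | pair
5. or.ALU @i8  | tail

ISSUED = 6,7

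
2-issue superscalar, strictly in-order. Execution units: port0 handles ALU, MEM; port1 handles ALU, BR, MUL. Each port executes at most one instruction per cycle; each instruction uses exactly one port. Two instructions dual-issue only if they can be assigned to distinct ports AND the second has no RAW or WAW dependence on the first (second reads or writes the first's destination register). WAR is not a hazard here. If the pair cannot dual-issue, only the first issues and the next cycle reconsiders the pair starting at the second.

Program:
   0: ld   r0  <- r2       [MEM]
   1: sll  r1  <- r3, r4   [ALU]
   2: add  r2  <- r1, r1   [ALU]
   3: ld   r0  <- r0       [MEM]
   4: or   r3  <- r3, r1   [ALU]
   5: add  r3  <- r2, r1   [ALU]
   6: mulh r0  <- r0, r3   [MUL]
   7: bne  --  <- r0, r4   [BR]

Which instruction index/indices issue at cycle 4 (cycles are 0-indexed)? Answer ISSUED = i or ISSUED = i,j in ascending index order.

ISSUED = 6

0. ld.MEM+sll.ALU @i0/i1  | dual
1. add.ALU+ld.MEM @i2/i3  | dual
2. or.ALU @i4  | WAW r3
3. add.ALU @i5  | RAW r3
4. mulh.MUL @i6  | no-port MUL/BR
5. bne.BR @i7  | tail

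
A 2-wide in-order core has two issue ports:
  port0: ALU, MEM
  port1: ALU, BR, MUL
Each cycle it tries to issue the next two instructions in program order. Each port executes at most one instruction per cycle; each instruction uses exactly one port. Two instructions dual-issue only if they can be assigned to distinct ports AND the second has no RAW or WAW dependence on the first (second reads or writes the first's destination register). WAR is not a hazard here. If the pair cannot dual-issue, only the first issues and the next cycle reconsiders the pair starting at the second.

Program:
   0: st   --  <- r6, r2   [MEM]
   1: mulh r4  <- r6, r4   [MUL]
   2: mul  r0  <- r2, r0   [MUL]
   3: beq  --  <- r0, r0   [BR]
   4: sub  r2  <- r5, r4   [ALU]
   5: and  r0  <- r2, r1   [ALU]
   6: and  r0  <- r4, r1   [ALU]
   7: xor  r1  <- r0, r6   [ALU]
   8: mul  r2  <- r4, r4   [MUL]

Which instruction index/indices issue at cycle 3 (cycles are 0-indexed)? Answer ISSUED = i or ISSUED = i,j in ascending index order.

#0 head=0: st.MEM mulh.MUL i0&i1 2-wide
#1 head=2: mul.MUL i2 no-port MUL/BR
#2 head=3: beq.BR sub.ALU i3&i4 2-wide
#3 head=5: and.ALU i5 WAW r0
#4 head=6: and.ALU i6 RAW r0
#5 head=7: xor.ALU mul.MUL i7&i8 2-wide

ISSUED = 5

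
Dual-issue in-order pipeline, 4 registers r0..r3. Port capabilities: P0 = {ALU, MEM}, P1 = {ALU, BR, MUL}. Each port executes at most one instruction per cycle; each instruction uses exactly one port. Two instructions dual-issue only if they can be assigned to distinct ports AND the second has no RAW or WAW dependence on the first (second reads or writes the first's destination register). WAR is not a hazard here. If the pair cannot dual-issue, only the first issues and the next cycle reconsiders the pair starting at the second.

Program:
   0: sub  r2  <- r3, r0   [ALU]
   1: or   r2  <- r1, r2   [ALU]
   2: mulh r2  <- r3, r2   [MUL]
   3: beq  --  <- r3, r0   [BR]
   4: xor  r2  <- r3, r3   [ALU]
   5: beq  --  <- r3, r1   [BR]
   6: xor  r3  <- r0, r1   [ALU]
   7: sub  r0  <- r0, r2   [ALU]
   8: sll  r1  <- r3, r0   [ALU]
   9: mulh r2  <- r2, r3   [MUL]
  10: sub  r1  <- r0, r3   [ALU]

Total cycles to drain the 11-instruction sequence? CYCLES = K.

c0: i0 sub  RAW+WAW r2
c1: i1 or  RAW+WAW r2
c2: i2 mulh  no-port MUL/BR
c3: i3+i4 beq xor  dual
c4: i5+i6 beq xor  dual
c5: i7 sub  RAW r0
c6: i8+i9 sll mulh  dual
c7: i10 sub  tail

CYCLES = 8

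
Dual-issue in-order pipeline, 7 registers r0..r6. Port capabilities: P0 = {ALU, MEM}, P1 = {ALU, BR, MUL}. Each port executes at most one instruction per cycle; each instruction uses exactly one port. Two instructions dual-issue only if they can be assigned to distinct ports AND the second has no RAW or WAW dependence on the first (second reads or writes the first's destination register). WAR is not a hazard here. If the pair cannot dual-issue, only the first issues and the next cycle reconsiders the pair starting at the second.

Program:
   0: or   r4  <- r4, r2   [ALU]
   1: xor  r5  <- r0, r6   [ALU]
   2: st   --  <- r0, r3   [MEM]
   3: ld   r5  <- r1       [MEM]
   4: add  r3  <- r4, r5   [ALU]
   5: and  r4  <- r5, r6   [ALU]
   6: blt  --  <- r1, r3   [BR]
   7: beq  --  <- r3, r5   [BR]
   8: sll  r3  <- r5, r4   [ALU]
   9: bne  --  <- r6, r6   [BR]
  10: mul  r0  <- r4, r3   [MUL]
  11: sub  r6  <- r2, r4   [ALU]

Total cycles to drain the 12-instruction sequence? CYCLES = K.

CYCLES = 8

[0] i0+i1  or;xor  -- 2-wide
[1] i2  st  -- no-port MEM/MEM
[2] i3  ld  -- RAW r5
[3] i4+i5  add;and  -- 2-wide
[4] i6  blt  -- no-port BR/BR
[5] i7+i8  beq;sll  -- 2-wide
[6] i9  bne  -- no-port BR/MUL
[7] i10+i11  mul;sub  -- 2-wide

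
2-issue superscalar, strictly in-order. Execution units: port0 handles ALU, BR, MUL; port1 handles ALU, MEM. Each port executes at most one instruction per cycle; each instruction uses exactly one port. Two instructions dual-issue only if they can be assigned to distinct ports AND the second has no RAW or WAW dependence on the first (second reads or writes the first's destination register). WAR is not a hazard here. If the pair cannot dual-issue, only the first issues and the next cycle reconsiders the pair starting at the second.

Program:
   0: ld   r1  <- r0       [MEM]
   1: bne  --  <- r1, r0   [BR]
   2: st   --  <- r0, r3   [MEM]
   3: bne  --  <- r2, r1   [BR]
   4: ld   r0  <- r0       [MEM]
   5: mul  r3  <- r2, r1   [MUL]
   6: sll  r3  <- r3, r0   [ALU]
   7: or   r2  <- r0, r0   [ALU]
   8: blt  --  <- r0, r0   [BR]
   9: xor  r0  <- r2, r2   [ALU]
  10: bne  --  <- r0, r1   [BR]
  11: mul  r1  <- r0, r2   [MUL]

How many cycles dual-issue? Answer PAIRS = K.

[0] i0  ld  -- RAW r1
[1] i1,i2  bne st  -- 2-wide
[2] i3,i4  bne ld  -- 2-wide
[3] i5  mul  -- RAW+WAW r3
[4] i6,i7  sll or  -- 2-wide
[5] i8,i9  blt xor  -- 2-wide
[6] i10  bne  -- no-port BR/MUL
[7] i11  mul  -- tail

PAIRS = 4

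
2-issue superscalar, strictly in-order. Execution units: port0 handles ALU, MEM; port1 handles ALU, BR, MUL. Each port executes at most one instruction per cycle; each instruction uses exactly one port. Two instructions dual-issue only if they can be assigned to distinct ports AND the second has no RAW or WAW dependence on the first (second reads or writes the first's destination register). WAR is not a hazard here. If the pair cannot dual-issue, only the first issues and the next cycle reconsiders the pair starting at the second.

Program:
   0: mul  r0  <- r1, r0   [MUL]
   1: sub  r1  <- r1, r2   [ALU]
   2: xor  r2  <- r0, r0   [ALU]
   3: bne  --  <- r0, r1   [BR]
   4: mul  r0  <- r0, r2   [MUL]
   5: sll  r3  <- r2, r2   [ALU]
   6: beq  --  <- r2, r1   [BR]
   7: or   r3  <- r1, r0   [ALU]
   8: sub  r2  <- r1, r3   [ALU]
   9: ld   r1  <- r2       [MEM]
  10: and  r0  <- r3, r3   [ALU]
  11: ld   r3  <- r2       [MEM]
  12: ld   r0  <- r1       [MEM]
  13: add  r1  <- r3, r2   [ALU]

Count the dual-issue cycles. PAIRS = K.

0. mul.MUL sub.ALU @i0+i1  | pair
1. xor.ALU bne.BR @i2+i3  | pair
2. mul.MUL sll.ALU @i4+i5  | pair
3. beq.BR or.ALU @i6+i7  | pair
4. sub.ALU @i8  | RAW r2
5. ld.MEM and.ALU @i9+i10  | pair
6. ld.MEM @i11  | no-port MEM/MEM
7. ld.MEM add.ALU @i12+i13  | pair

PAIRS = 6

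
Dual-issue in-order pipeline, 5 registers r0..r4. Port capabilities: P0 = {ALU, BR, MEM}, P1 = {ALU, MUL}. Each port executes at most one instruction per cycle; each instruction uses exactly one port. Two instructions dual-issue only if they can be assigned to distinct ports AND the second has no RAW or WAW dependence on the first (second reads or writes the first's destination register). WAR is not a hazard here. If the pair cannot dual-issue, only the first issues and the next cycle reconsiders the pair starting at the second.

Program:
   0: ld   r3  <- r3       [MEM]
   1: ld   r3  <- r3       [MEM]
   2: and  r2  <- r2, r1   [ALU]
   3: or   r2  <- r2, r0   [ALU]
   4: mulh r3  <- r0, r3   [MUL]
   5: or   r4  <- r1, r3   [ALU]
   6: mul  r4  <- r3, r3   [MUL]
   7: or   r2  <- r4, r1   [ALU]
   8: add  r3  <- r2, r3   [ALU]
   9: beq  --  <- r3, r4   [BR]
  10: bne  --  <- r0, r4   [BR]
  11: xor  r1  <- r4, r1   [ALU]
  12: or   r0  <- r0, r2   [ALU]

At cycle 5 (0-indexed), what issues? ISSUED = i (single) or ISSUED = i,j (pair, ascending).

ISSUED = 7

c0: i0 ld.MEM  no-port MEM/MEM
c1: i1&i2 ld.MEM and.ALU  2-wide
c2: i3&i4 or.ALU mulh.MUL  2-wide
c3: i5 or.ALU  WAW r4
c4: i6 mul.MUL  RAW r4
c5: i7 or.ALU  RAW r2
c6: i8 add.ALU  RAW r3
c7: i9 beq.BR  no-port BR/BR
c8: i10&i11 bne.BR xor.ALU  2-wide
c9: i12 or.ALU  tail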